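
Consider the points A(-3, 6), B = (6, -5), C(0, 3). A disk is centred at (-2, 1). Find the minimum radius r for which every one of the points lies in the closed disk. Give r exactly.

10

The required radius is the distance from (-2, 1) to the farthest point.
Squared distances: 26, 100, 8.
Maximum is 100, attained at B.
r = √100 = 10.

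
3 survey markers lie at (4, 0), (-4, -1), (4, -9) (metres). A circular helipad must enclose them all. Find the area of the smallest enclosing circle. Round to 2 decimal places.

102.10

Call the three points A, B, C in the order given.
Side lengths²: AB² = 65, AC² = 81, BC² = 128.
Since BC² = 128 < 81 + 65 = 146, the triangle is acute, so the smallest enclosing circle is the circumcircle.
Circumcentre = (0.5, -4.5), r² = 32.5.
Area = π·r² = π·32.5 ≈ 102.10.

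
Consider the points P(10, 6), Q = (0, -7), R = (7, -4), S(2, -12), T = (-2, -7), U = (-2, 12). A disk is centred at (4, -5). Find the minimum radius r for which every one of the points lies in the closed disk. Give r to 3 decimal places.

18.028

The required radius is the distance from (4, -5) to the farthest point.
Squared distances: 157, 20, 10, 53, 40, 325.
Maximum is 325, attained at U.
r = √325 ≈ 18.028.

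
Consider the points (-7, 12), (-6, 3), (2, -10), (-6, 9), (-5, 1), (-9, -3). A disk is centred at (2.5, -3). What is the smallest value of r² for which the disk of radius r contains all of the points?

315.25

The required radius is the distance from (2.5, -3) to the farthest point.
Squared distances: 315.25, 108.25, 49.25, 216.25, 72.25, 132.25.
Maximum is 315.25, attained at (-7, 12).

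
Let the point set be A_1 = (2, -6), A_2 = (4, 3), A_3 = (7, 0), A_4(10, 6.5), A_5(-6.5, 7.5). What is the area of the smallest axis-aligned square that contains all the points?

272.25

The bounding box has width 16.5 and height 13.5.
An axis-aligned square enclosing the set must have side ≥ max(width, height).
So the minimum side is max(16.5, 13.5) = 16.5.
Area = 16.5² = 272.25.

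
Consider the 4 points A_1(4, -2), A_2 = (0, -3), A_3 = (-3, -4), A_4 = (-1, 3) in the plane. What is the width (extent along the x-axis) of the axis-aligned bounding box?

max x = 4, min x = -3, so width = 7.

7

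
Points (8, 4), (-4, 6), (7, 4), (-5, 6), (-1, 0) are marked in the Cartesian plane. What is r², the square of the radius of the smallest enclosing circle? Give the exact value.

A smallest enclosing disk is always determined by at most three of the input points on its boundary.
The farthest pair is (8, 4)–(-5, 6) with squared distance 173. The circle on this segment as diameter has centre (1.5, 5) and r² = 173/4 = 43.25.
Check (-4, 6): distance² to centre = 31.25 ≤ 43.25, so it lies inside.
All remaining points lie in this disk, and no smaller disk contains both endpoints, so this is the minimum enclosing circle.

43.25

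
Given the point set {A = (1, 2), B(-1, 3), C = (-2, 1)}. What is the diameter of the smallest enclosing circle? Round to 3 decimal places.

Side lengths²: AB² = 5, AC² = 10, BC² = 5.
Since AC² = 10 ≥ 5 + 5 = 10, the angle opposite AC is not acute, so the smallest enclosing circle has AC as diameter.
Centre = midpoint of AC = (-0.5, 1.5), r² = 10/4 = 2.5.
Diameter = 2r = 2√(2.5) ≈ 3.162.

3.162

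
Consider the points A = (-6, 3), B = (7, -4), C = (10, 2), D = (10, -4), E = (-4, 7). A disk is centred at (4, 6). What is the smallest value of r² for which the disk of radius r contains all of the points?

The required radius is the distance from (4, 6) to the farthest point.
Squared distances: 109, 109, 52, 136, 65.
Maximum is 136, attained at D.

136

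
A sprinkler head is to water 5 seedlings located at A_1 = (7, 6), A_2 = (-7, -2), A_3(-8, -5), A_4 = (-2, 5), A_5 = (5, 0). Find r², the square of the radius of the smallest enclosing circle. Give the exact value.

86.5

The minimum enclosing circle of a finite set is fixed by two of the points (as a diameter) or three (as a circumcircle).
The farthest pair is A_1–A_3 with squared distance 346. The circle on this segment as diameter has centre (-0.5, 0.5) and r² = 346/4 = 86.5.
Check A_2: distance² to centre = 48.5 ≤ 86.5, so it lies inside.
All remaining points lie in this disk, and no smaller disk contains both endpoints, so this is the minimum enclosing circle.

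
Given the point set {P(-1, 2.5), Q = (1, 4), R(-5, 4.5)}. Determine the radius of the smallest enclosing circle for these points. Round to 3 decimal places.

Side lengths²: PQ² = 6.25, PR² = 20, QR² = 36.25.
Since QR² = 36.25 ≥ 20 + 6.25 = 26.25, the angle opposite QR is not acute, so the smallest enclosing circle has QR as diameter.
Centre = midpoint of QR = (-2, 4.25), r² = 36.25/4 = 9.0625.
r = √(9.0625) ≈ 3.010.

3.010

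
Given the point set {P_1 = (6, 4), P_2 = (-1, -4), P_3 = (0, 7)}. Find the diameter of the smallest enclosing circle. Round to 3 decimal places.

11.415

Side lengths²: P_1P_2² = 113, P_1P_3² = 45, P_2P_3² = 122.
Since P_2P_3² = 122 < 113 + 45 = 158, the triangle is acute, so the smallest enclosing circle is the circumcircle.
Circumcentre = (43/46, 63/46), r² = 34465/1058.
Diameter = 2r = 2√(34465/1058) ≈ 11.415.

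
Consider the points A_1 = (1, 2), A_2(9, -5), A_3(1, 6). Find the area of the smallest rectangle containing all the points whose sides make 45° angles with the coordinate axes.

38

In coordinates u = x + y, v = x − y the rectangle is axis-aligned; the map (x,y)→(u,v) scales areas by 2.
u-values: 3, 4, 7; range = 7 − 3 = 4.
v-values: -1, 14, -5; range = 14 − (-5) = 19.
Area = (4 × 19) / 2 = 38.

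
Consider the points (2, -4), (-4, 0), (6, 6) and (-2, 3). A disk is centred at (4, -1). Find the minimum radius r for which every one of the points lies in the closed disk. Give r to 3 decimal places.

8.062

The required radius is the distance from (4, -1) to the farthest point.
Squared distances: 13, 65, 53, 52.
Maximum is 65, attained at (-4, 0).
r = √65 ≈ 8.062.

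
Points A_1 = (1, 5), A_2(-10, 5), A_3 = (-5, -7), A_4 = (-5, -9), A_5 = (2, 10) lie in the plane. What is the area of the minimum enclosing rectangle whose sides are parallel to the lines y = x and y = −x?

247

In coordinates u = x + y, v = x − y the rectangle is axis-aligned; the map (x,y)→(u,v) scales areas by 2.
u-values: 6, -5, -12, -14, 12; range = 12 − (-14) = 26.
v-values: -4, -15, 2, 4, -8; range = 4 − (-15) = 19.
Area = (26 × 19) / 2 = 247.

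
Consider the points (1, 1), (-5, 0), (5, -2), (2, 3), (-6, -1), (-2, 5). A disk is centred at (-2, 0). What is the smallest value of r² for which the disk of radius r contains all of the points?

53

The required radius is the distance from (-2, 0) to the farthest point.
Squared distances: 10, 9, 53, 25, 17, 25.
Maximum is 53, attained at (5, -2).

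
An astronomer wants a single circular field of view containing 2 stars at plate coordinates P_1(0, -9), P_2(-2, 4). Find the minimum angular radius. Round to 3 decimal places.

6.576

The smallest circle enclosing two points has them as diameter endpoints.
Centre = midpoint = (-1, -2.5); r² = |P_1P_2|²/4 = 173/4 = 43.25.
r = √(43.25) ≈ 6.576.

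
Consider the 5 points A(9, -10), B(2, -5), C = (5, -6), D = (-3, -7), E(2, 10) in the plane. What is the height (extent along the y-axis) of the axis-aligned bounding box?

max y = 10, min y = -10, so height = 20.

20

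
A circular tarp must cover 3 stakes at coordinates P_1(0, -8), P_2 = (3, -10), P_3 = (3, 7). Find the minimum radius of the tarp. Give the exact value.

Side lengths²: P_1P_2² = 13, P_1P_3² = 234, P_2P_3² = 289.
Since P_2P_3² = 289 ≥ 234 + 13 = 247, the angle opposite P_2P_3 is not acute, so the smallest enclosing circle has P_2P_3 as diameter.
Centre = midpoint of P_2P_3 = (3, -1.5), r² = 289/4 = 72.25.
r = √(72.25) = 8.5.

8.5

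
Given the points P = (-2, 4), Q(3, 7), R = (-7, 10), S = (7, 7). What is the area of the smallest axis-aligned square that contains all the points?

196

The bounding box has width 14 and height 6.
An axis-aligned square enclosing the set must have side ≥ max(width, height).
So the minimum side is max(14, 6) = 14.
Area = 14² = 196.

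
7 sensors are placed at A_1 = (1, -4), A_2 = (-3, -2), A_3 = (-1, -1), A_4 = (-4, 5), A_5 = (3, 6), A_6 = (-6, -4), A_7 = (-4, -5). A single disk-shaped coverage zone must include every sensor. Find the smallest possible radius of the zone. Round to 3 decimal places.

The minimum enclosing circle of a finite set is fixed by two of the points (as a diameter) or three (as a circumcircle).
The farthest pair is A_5–A_6 with squared distance 181. The circle on this segment as diameter has centre (-1.5, 1) and r² = 181/4 = 45.25.
Check A_1: distance² to centre = 31.25 ≤ 45.25, so it lies inside.
All remaining points lie in this disk, and no smaller disk contains both endpoints, so this is the minimum enclosing circle.
r = √(45.25) ≈ 6.727.

6.727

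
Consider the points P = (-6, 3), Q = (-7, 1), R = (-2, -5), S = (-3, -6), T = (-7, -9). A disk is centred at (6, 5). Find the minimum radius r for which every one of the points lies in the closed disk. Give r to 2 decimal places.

19.10

The required radius is the distance from (6, 5) to the farthest point.
Squared distances: 148, 185, 164, 202, 365.
Maximum is 365, attained at T.
r = √365 ≈ 19.10.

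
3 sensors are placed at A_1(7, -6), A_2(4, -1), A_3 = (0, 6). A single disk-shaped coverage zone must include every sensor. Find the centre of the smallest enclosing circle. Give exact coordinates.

(3.5, 0)

Side lengths²: A_1A_2² = 34, A_1A_3² = 193, A_2A_3² = 65.
Since A_1A_3² = 193 ≥ 65 + 34 = 99, the angle opposite A_1A_3 is not acute, so the smallest enclosing circle has A_1A_3 as diameter.
Centre = midpoint of A_1A_3 = (3.5, 0), r² = 193/4 = 48.25.
Centre = (3.5, 0).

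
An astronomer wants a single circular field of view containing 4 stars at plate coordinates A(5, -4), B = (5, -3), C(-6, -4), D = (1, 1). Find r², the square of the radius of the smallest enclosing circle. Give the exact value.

By Welzl's lemma the MEC is supported by two points (diametrically opposite) or three points (on a circumcircle).
The farthest pair is B–C with squared distance 122. The circle on this segment as diameter has centre (-0.5, -3.5) and r² = 122/4 = 30.5.
Check A: distance² to centre = 30.5 ≤ 30.5, so it lies inside.
All remaining points lie in this disk, and no smaller disk contains both endpoints, so this is the minimum enclosing circle.

30.5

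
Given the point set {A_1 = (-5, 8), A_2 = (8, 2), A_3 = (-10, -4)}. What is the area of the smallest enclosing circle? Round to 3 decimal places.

283.144

Side lengths²: A_1A_2² = 205, A_1A_3² = 169, A_2A_3² = 360.
Since A_2A_3² = 360 < 205 + 169 = 374, the triangle is acute, so the smallest enclosing circle is the circumcircle.
Circumcentre = (-69/62, -41/62), r² = 173225/1922.
Area = π·r² = π·173225/1922 ≈ 283.144.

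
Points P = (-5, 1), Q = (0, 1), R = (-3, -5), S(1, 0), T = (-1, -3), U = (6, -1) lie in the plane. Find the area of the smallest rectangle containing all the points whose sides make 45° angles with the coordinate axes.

84.5

In coordinates u = x + y, v = x − y the rectangle is axis-aligned; the map (x,y)→(u,v) scales areas by 2.
u-values: -4, 1, -8, 1, -4, 5; range = 5 − (-8) = 13.
v-values: -6, -1, 2, 1, 2, 7; range = 7 − (-6) = 13.
Area = (13 × 13) / 2 = 84.5.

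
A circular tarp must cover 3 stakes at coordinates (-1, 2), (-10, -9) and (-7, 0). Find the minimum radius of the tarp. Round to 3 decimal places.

7.106

Call the three points A, B, C in the order given.
Side lengths²: AB² = 202, AC² = 40, BC² = 90.
Since AB² = 202 ≥ 90 + 40 = 130, the angle opposite AB is not acute, so the smallest enclosing circle has AB as diameter.
Centre = midpoint of AB = (-5.5, -3.5), r² = 202/4 = 50.5.
r = √(50.5) ≈ 7.106.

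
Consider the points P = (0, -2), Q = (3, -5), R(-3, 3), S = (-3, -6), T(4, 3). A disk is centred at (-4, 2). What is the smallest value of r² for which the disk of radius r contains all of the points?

The required radius is the distance from (-4, 2) to the farthest point.
Squared distances: 32, 98, 2, 65, 65.
Maximum is 98, attained at Q.

98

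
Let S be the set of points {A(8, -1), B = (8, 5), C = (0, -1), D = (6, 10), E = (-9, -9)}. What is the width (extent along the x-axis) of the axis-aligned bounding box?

max x = 8, min x = -9, so width = 17.

17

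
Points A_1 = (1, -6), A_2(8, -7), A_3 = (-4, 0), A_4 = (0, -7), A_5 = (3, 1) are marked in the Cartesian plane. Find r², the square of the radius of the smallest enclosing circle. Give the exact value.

The farthest pair is A_2–A_3 with squared distance 193. The circle on this segment as diameter has centre (2, -3.5) and r² = 193/4 = 48.25.
Check A_1: distance² to centre = 7.25 ≤ 48.25, so it lies inside.
All remaining points lie in this disk, and no smaller disk contains both endpoints, so this is the minimum enclosing circle.

48.25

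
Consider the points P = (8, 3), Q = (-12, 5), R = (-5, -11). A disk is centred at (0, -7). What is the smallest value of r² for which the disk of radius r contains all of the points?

288

The required radius is the distance from (0, -7) to the farthest point.
Squared distances: 164, 288, 41.
Maximum is 288, attained at Q.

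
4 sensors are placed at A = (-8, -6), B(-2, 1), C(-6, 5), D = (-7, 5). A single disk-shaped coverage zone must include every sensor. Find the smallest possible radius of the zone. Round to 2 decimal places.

The minimum enclosing circle of a finite set is fixed by two of the points (as a diameter) or three (as a circumcircle).
The farthest pair is A–C with squared distance 125. The circle on this segment as diameter has centre (-7, -0.5) and r² = 125/4 = 31.25.
Check B: distance² to centre = 27.25 ≤ 31.25, so it lies inside.
All remaining points lie in this disk, and no smaller disk contains both endpoints, so this is the minimum enclosing circle.
r = √(31.25) ≈ 5.59.

5.59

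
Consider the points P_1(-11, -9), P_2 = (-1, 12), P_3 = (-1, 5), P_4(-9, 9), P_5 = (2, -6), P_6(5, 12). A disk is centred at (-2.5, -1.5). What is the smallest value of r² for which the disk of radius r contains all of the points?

The required radius is the distance from (-2.5, -1.5) to the farthest point.
Squared distances: 128.5, 184.5, 44.5, 152.5, 40.5, 238.5.
Maximum is 238.5, attained at P_6.

238.5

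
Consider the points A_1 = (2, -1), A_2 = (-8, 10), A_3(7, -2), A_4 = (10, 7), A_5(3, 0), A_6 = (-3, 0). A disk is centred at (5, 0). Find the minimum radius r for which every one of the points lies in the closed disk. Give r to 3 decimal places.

The required radius is the distance from (5, 0) to the farthest point.
Squared distances: 10, 269, 8, 74, 4, 64.
Maximum is 269, attained at A_2.
r = √269 ≈ 16.401.

16.401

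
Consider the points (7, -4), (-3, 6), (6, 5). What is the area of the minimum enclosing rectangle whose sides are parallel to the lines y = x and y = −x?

80

In coordinates u = x + y, v = x − y the rectangle is axis-aligned; the map (x,y)→(u,v) scales areas by 2.
u-values: 3, 3, 11; range = 11 − 3 = 8.
v-values: 11, -9, 1; range = 11 − (-9) = 20.
Area = (8 × 20) / 2 = 80.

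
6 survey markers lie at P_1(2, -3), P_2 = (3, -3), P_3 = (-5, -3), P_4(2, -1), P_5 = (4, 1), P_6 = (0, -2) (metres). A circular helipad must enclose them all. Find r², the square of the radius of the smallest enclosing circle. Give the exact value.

The farthest pair is P_3–P_5 with squared distance 97. The circle on this segment as diameter has centre (-0.5, -1) and r² = 97/4 = 24.25.
Check P_1: distance² to centre = 10.25 ≤ 24.25, so it lies inside.
All remaining points lie in this disk, and no smaller disk contains both endpoints, so this is the minimum enclosing circle.

24.25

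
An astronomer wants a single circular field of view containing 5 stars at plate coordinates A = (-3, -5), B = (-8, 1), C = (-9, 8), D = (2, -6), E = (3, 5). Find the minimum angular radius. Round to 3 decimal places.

8.902

A smallest enclosing disk is always determined by at most three of the input points on its boundary.
The farthest pair is C–D with squared distance 317. The circle on this segment as diameter has centre (-3.5, 1) and r² = 317/4 = 79.25.
Check A: distance² to centre = 36.25 ≤ 79.25, so it lies inside.
All remaining points lie in this disk, and no smaller disk contains both endpoints, so this is the minimum enclosing circle.
r = √(79.25) ≈ 8.902.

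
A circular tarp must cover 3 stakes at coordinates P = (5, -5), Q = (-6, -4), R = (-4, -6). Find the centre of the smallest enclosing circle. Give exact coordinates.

(-0.5, -4.5)

Side lengths²: PQ² = 122, PR² = 82, QR² = 8.
Since PQ² = 122 ≥ 82 + 8 = 90, the angle opposite PQ is not acute, so the smallest enclosing circle has PQ as diameter.
Centre = midpoint of PQ = (-0.5, -4.5), r² = 122/4 = 30.5.
Centre = (-0.5, -4.5).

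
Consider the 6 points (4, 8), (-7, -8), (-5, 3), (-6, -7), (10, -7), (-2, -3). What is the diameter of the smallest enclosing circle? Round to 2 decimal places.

20.47

By Welzl's lemma the MEC is supported by two points (diametrically opposite) or three points (on a circumcircle).
The minimum enclosing circle is determined by three boundary points: (4, 8), (-7, -8), (10, -7).
Their circumcentre is (7/6, -11/6) with r² = 1885/18.
The farthest remaining point (-6, -7) is at distance² 1405/18 ≤ 1885/18.
Diameter = 2r = 2√(1885/18) ≈ 20.47.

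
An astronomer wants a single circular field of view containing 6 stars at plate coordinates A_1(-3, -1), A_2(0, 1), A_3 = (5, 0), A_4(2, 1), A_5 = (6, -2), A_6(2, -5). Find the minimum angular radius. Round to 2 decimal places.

4.53

By Welzl's lemma the MEC is supported by two points (diametrically opposite) or three points (on a circumcircle).
The farthest pair is A_1–A_5 with squared distance 82. The circle on this segment as diameter has centre (1.5, -1.5) and r² = 82/4 = 20.5.
Check A_2: distance² to centre = 8.5 ≤ 20.5, so it lies inside.
All remaining points lie in this disk, and no smaller disk contains both endpoints, so this is the minimum enclosing circle.
r = √(20.5) ≈ 4.53.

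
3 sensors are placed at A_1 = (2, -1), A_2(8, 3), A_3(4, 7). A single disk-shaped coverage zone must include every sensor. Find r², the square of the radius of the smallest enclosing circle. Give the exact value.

17.68

Side lengths²: A_1A_2² = 52, A_1A_3² = 68, A_2A_3² = 32.
Since A_1A_3² = 68 < 52 + 32 = 84, the triangle is acute, so the smallest enclosing circle is the circumcircle.
Circumcentre = (3.8, 2.8), r² = 17.68.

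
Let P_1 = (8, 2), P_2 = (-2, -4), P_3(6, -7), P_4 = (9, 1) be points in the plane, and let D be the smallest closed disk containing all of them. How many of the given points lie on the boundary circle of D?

3

By Welzl's lemma the MEC is supported by two points (diametrically opposite) or three points (on a circumcircle).
The farthest pair is P_2–P_4 with squared distance 146. The circle on this segment as diameter has centre (3.5, -1.5) and r² = 146/4 = 36.5.
Check P_1: distance² to centre = 32.5 ≤ 36.5, so it lies inside.
All remaining points lie in this disk, and no smaller disk contains both endpoints, so this is the minimum enclosing circle.
The points at distance exactly r from the centre are P_2, P_3, P_4 — 3 points.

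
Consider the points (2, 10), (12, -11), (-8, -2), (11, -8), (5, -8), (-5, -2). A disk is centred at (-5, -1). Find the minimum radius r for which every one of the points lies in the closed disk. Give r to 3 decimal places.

The required radius is the distance from (-5, -1) to the farthest point.
Squared distances: 170, 389, 10, 305, 149, 1.
Maximum is 389, attained at (12, -11).
r = √389 ≈ 19.723.

19.723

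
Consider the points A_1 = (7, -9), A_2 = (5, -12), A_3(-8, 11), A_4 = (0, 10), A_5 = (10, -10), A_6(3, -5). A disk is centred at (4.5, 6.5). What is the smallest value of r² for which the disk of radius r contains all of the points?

342.5

The required radius is the distance from (4.5, 6.5) to the farthest point.
Squared distances: 246.5, 342.5, 176.5, 32.5, 302.5, 134.5.
Maximum is 342.5, attained at A_2.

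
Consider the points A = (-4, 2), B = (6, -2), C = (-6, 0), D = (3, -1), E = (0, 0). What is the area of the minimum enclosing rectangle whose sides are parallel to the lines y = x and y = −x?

70

In coordinates u = x + y, v = x − y the rectangle is axis-aligned; the map (x,y)→(u,v) scales areas by 2.
u-values: -2, 4, -6, 2, 0; range = 4 − (-6) = 10.
v-values: -6, 8, -6, 4, 0; range = 8 − (-6) = 14.
Area = (10 × 14) / 2 = 70.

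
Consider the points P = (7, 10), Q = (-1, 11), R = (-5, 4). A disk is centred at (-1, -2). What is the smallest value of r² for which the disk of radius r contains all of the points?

208

The required radius is the distance from (-1, -2) to the farthest point.
Squared distances: 208, 169, 52.
Maximum is 208, attained at P.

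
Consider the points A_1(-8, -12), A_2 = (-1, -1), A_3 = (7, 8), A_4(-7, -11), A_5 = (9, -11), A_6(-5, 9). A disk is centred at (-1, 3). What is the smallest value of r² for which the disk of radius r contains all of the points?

The required radius is the distance from (-1, 3) to the farthest point.
Squared distances: 274, 16, 89, 232, 296, 52.
Maximum is 296, attained at A_5.

296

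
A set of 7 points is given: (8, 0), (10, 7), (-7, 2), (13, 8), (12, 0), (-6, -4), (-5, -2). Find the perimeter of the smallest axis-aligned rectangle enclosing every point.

Width = max x − min x = 13 − (-7) = 20.
Height = max y − min y = 8 − (-4) = 12.
Perimeter = 2(20 + 12) = 64.

64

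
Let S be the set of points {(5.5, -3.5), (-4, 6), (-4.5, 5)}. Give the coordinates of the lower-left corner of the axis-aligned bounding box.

(-4.5, -3.5)

x-range [-4.5, 5.5], y-range [-3.5, 6].
The lower-left corner is (-4.5, -3.5).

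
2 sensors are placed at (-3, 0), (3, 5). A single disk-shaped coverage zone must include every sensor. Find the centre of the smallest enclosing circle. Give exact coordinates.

(0, 2.5)

The smallest circle enclosing two points has them as diameter endpoints.
Centre = midpoint = (0, 2.5); r² = |(-3, 0)−(3, 5)|²/4 = 61/4 = 15.25.
Centre = (0, 2.5).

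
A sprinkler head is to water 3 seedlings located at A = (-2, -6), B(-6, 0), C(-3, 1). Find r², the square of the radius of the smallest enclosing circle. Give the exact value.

1625/121

Side lengths²: AB² = 52, AC² = 50, BC² = 10.
Since AB² = 52 < 50 + 10 = 60, the triangle is acute, so the smallest enclosing circle is the circumcircle.
Circumcentre = (-38/11, -29/11), r² = 1625/121.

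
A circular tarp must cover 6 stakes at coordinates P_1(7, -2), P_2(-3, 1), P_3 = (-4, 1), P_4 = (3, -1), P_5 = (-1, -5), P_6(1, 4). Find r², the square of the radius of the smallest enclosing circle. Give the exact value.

32.5

The minimum enclosing circle of a finite set is fixed by two of the points (as a diameter) or three (as a circumcircle).
The farthest pair is P_1–P_3 with squared distance 130. The circle on this segment as diameter has centre (1.5, -0.5) and r² = 130/4 = 32.5.
Check P_2: distance² to centre = 22.5 ≤ 32.5, so it lies inside.
All remaining points lie in this disk, and no smaller disk contains both endpoints, so this is the minimum enclosing circle.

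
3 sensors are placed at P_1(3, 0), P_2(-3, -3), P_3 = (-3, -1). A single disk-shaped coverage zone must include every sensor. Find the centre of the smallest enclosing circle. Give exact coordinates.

(0, -1.5)

Side lengths²: P_1P_2² = 45, P_1P_3² = 37, P_2P_3² = 4.
Since P_1P_2² = 45 ≥ 37 + 4 = 41, the angle opposite P_1P_2 is not acute, so the smallest enclosing circle has P_1P_2 as diameter.
Centre = midpoint of P_1P_2 = (0, -1.5), r² = 45/4 = 11.25.
Centre = (0, -1.5).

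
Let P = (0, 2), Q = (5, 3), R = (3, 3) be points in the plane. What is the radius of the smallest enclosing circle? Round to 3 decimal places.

2.550

Side lengths²: PQ² = 26, PR² = 10, QR² = 4.
Since PQ² = 26 ≥ 10 + 4 = 14, the angle opposite PQ is not acute, so the smallest enclosing circle has PQ as diameter.
Centre = midpoint of PQ = (2.5, 2.5), r² = 26/4 = 6.5.
r = √(6.5) ≈ 2.550.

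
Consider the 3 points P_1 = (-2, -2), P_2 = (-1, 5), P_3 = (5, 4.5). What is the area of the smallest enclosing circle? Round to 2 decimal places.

71.67

Side lengths²: P_1P_2² = 50, P_1P_3² = 91.25, P_2P_3² = 36.25.
Since P_1P_3² = 91.25 ≥ 50 + 36.25 = 86.25, the angle opposite P_1P_3 is not acute, so the smallest enclosing circle has P_1P_3 as diameter.
Centre = midpoint of P_1P_3 = (1.5, 1.25), r² = 91.25/4 = 22.8125.
Area = π·r² = π·22.8125 ≈ 71.67.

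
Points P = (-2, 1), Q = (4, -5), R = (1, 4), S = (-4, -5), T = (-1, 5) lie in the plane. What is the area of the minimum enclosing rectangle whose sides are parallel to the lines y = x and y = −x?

105

In coordinates u = x + y, v = x − y the rectangle is axis-aligned; the map (x,y)→(u,v) scales areas by 2.
u-values: -1, -1, 5, -9, 4; range = 5 − (-9) = 14.
v-values: -3, 9, -3, 1, -6; range = 9 − (-6) = 15.
Area = (14 × 15) / 2 = 105.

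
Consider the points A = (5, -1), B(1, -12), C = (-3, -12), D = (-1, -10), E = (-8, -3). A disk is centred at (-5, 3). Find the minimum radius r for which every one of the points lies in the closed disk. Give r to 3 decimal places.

16.155

The required radius is the distance from (-5, 3) to the farthest point.
Squared distances: 116, 261, 229, 185, 45.
Maximum is 261, attained at B.
r = √261 ≈ 16.155.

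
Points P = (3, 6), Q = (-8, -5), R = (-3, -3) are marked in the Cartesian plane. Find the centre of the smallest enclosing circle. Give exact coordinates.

(-2.5, 0.5)

Side lengths²: PQ² = 242, PR² = 117, QR² = 29.
Since PQ² = 242 ≥ 117 + 29 = 146, the angle opposite PQ is not acute, so the smallest enclosing circle has PQ as diameter.
Centre = midpoint of PQ = (-2.5, 0.5), r² = 242/4 = 60.5.
Centre = (-2.5, 0.5).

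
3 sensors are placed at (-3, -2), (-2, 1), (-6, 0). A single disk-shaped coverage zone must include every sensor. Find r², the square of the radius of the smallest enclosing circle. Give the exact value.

1105/242

Call the three points A, B, C in the order given.
Side lengths²: AB² = 10, AC² = 13, BC² = 17.
Since BC² = 17 < 13 + 10 = 23, the triangle is acute, so the smallest enclosing circle is the circumcircle.
Circumcentre = (-85/22, -1/22), r² = 1105/242.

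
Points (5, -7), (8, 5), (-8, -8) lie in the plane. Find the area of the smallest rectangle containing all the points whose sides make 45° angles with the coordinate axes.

174

In coordinates u = x + y, v = x − y the rectangle is axis-aligned; the map (x,y)→(u,v) scales areas by 2.
u-values: -2, 13, -16; range = 13 − (-16) = 29.
v-values: 12, 3, 0; range = 12 − 0 = 12.
Area = (29 × 12) / 2 = 174.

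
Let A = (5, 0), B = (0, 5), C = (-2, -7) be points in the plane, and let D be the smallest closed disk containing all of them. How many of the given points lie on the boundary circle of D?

3

Side lengths²: AB² = 50, AC² = 98, BC² = 148.
Since BC² = 148 ≥ 98 + 50 = 148, the angle opposite BC is not acute, so the smallest enclosing circle has BC as diameter.
Centre = midpoint of BC = (-1, -1), r² = 148/4 = 37.
The points at distance exactly r from the centre are A, B, C — 3 points.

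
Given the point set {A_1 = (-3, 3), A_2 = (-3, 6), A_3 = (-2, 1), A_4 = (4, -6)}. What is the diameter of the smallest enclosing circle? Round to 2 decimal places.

13.89

The farthest pair is A_2–A_4 with squared distance 193. The circle on this segment as diameter has centre (0.5, 0) and r² = 193/4 = 48.25.
Check A_1: distance² to centre = 21.25 ≤ 48.25, so it lies inside.
All remaining points lie in this disk, and no smaller disk contains both endpoints, so this is the minimum enclosing circle.
Diameter = 2r = 2√(48.25) ≈ 13.89.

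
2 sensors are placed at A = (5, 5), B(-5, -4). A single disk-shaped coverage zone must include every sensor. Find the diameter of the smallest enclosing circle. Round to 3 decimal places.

The smallest circle enclosing two points has them as diameter endpoints.
Centre = midpoint = (0, 0.5); r² = |AB|²/4 = 181/4 = 45.25.
Diameter = 2r = 2√(45.25) ≈ 13.454.

13.454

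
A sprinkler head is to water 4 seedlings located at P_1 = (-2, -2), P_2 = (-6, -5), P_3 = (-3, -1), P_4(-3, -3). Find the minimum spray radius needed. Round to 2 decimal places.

The minimum enclosing circle of a finite set is fixed by two of the points (as a diameter) or three (as a circumcircle).
The minimum enclosing circle is determined by three boundary points: P_1, P_2, P_3.
Their circumcentre is (-59/14, -45/14) with r² = 625/98.
The farthest remaining point P_4 is at distance² 149/98 ≤ 625/98.
r = √(625/98) ≈ 2.53.

2.53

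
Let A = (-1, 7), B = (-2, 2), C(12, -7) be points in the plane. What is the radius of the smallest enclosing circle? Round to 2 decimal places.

Side lengths²: AB² = 26, AC² = 365, BC² = 277.
Since AC² = 365 ≥ 277 + 26 = 303, the angle opposite AC is not acute, so the smallest enclosing circle has AC as diameter.
Centre = midpoint of AC = (5.5, 0), r² = 365/4 = 91.25.
r = √(91.25) ≈ 9.55.

9.55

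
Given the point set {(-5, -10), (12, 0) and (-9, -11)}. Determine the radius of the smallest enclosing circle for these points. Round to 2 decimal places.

11.85

Call the three points A, B, C in the order given.
Side lengths²: AB² = 389, AC² = 17, BC² = 562.
Since BC² = 562 ≥ 389 + 17 = 406, the angle opposite BC is not acute, so the smallest enclosing circle has BC as diameter.
Centre = midpoint of BC = (1.5, -5.5), r² = 562/4 = 140.5.
r = √(140.5) ≈ 11.85.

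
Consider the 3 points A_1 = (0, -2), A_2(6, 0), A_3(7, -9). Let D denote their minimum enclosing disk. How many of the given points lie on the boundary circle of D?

3

Side lengths²: A_1A_2² = 40, A_1A_3² = 98, A_2A_3² = 82.
Since A_1A_3² = 98 < 82 + 40 = 122, the triangle is acute, so the smallest enclosing circle is the circumcircle.
Circumcentre = (4.25, -4.75), r² = 25.625.
The points at distance exactly r from the centre are A_1, A_2, A_3 — 3 points.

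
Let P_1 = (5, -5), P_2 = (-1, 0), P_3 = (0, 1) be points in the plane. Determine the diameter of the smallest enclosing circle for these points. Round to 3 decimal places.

Side lengths²: P_1P_2² = 61, P_1P_3² = 61, P_2P_3² = 2.
Since P_1P_3² = 61 < 61 + 2 = 63, the triangle is acute, so the smallest enclosing circle is the circumcircle.
Circumcentre = (49/22, -49/22), r² = 3721/242.
Diameter = 2r = 2√(3721/242) ≈ 7.842.

7.842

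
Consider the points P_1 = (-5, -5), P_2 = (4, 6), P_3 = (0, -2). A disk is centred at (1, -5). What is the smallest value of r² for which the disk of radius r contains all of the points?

130

The required radius is the distance from (1, -5) to the farthest point.
Squared distances: 36, 130, 10.
Maximum is 130, attained at P_2.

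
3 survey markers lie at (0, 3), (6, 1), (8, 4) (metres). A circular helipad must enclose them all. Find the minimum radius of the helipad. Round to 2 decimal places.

4.03

Call the three points A, B, C in the order given.
Side lengths²: AB² = 40, AC² = 65, BC² = 13.
Since AC² = 65 ≥ 40 + 13 = 53, the angle opposite AC is not acute, so the smallest enclosing circle has AC as diameter.
Centre = midpoint of AC = (4, 3.5), r² = 65/4 = 16.25.
r = √(16.25) ≈ 4.03.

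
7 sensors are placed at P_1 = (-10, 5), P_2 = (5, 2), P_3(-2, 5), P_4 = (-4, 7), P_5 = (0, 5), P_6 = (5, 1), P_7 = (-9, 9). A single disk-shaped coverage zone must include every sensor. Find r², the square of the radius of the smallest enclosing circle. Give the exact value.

The minimum enclosing circle of a finite set is fixed by two of the points (as a diameter) or three (as a circumcircle).
The farthest pair is P_6–P_7 with squared distance 260. The circle on this segment as diameter has centre (-2, 5) and r² = 260/4 = 65.
Check P_1: distance² to centre = 64 ≤ 65, so it lies inside.
All remaining points lie in this disk, and no smaller disk contains both endpoints, so this is the minimum enclosing circle.

65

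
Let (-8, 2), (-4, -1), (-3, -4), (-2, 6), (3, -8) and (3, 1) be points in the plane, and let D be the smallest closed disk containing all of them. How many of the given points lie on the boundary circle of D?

The minimum enclosing circle is determined by three boundary points: (-8, 2), (-2, 6), (3, -8).
Their circumcentre is (-1.25, -1.625) with r² = 58.703125.
The farthest remaining point (3, 1) is at distance² 24.953125 ≤ 58.703125.
The points at distance exactly r from the centre are (-8, 2), (-2, 6), (3, -8) — 3 points.

3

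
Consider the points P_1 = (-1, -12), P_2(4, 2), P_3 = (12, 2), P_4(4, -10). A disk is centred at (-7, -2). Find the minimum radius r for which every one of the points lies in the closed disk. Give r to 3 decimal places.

19.416

The required radius is the distance from (-7, -2) to the farthest point.
Squared distances: 136, 137, 377, 185.
Maximum is 377, attained at P_3.
r = √377 ≈ 19.416.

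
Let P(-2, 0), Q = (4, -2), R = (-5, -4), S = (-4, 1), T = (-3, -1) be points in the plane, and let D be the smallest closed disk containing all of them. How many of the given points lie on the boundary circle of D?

3

By Welzl's lemma the MEC is supported by two points (diametrically opposite) or three points (on a circumcircle).
The minimum enclosing circle is determined by three boundary points: Q, R, S.
Their circumcentre is (-57/86, -195/86) with r² = 80665/3698.
The farthest remaining point T is at distance² 26141/3698 ≤ 80665/3698.
The points at distance exactly r from the centre are Q, R, S — 3 points.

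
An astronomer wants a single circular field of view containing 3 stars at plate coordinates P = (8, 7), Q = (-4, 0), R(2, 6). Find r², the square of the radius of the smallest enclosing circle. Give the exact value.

Side lengths²: PQ² = 193, PR² = 37, QR² = 72.
Since PQ² = 193 ≥ 72 + 37 = 109, the angle opposite PQ is not acute, so the smallest enclosing circle has PQ as diameter.
Centre = midpoint of PQ = (2, 3.5), r² = 193/4 = 48.25.

48.25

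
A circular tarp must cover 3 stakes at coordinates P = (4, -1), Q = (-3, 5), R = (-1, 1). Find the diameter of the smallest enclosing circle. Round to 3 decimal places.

9.220

Side lengths²: PQ² = 85, PR² = 29, QR² = 20.
Since PQ² = 85 ≥ 29 + 20 = 49, the angle opposite PQ is not acute, so the smallest enclosing circle has PQ as diameter.
Centre = midpoint of PQ = (0.5, 2), r² = 85/4 = 21.25.
Diameter = 2r = 2√(21.25) ≈ 9.220.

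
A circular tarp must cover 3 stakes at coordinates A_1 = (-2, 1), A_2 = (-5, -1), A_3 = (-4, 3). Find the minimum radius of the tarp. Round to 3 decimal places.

2.102

Side lengths²: A_1A_2² = 13, A_1A_3² = 8, A_2A_3² = 17.
Since A_2A_3² = 17 < 13 + 8 = 21, the triangle is acute, so the smallest enclosing circle is the circumcircle.
Circumcentre = (-4.1, 0.9), r² = 4.42.
r = √(4.42) ≈ 2.102.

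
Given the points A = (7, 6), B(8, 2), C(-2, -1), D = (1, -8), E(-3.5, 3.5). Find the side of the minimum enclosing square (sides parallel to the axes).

The bounding box has width 11.5 and height 14.
An axis-aligned square enclosing the set must have side ≥ max(width, height).
So the minimum side is max(11.5, 14) = 14.

14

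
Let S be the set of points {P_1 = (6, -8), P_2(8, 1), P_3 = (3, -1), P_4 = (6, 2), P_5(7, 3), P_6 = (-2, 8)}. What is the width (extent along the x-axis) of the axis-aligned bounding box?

10

max x = 8, min x = -2, so width = 10.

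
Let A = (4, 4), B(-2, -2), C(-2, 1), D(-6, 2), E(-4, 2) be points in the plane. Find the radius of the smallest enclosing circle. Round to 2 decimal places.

By Welzl's lemma the MEC is supported by two points (diametrically opposite) or three points (on a circumcircle).
The farthest pair is A–D with squared distance 104. The circle on this segment as diameter has centre (-1, 3) and r² = 104/4 = 26.
Check B: distance² to centre = 26 ≤ 26, so it lies inside.
All remaining points lie in this disk, and no smaller disk contains both endpoints, so this is the minimum enclosing circle.
r = √26 ≈ 5.10.

5.10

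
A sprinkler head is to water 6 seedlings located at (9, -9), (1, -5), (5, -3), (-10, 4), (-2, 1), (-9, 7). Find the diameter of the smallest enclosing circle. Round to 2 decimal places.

24.08

The minimum enclosing circle of a finite set is fixed by two of the points (as a diameter) or three (as a circumcircle).
The farthest pair is (9, -9)–(-9, 7) with squared distance 580. The circle on this segment as diameter has centre (0, -1) and r² = 580/4 = 145.
Check (1, -5): distance² to centre = 17 ≤ 145, so it lies inside.
All remaining points lie in this disk, and no smaller disk contains both endpoints, so this is the minimum enclosing circle.
Diameter = 2r = 2√145 ≈ 24.08.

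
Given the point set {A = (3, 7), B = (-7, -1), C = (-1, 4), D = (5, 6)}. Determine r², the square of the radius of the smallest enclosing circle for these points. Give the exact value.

The minimum enclosing circle of a finite set is fixed by two of the points (as a diameter) or three (as a circumcircle).
The farthest pair is B–D with squared distance 193. The circle on this segment as diameter has centre (-1, 2.5) and r² = 193/4 = 48.25.
Check A: distance² to centre = 36.25 ≤ 48.25, so it lies inside.
All remaining points lie in this disk, and no smaller disk contains both endpoints, so this is the minimum enclosing circle.

48.25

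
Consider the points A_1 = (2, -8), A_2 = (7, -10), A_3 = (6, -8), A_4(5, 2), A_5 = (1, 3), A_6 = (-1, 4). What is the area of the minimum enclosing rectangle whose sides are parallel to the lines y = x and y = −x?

143

In coordinates u = x + y, v = x − y the rectangle is axis-aligned; the map (x,y)→(u,v) scales areas by 2.
u-values: -6, -3, -2, 7, 4, 3; range = 7 − (-6) = 13.
v-values: 10, 17, 14, 3, -2, -5; range = 17 − (-5) = 22.
Area = (13 × 22) / 2 = 143.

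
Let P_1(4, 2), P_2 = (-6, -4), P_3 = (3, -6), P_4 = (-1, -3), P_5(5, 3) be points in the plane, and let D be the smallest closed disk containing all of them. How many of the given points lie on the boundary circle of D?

3

The farthest pair is P_2–P_5 with squared distance 170. The circle on this segment as diameter has centre (-0.5, -0.5) and r² = 170/4 = 42.5.
Check P_1: distance² to centre = 26.5 ≤ 42.5, so it lies inside.
All remaining points lie in this disk, and no smaller disk contains both endpoints, so this is the minimum enclosing circle.
The points at distance exactly r from the centre are P_2, P_3, P_5 — 3 points.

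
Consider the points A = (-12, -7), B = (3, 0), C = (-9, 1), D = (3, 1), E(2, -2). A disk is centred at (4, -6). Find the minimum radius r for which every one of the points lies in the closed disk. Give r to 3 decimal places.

The required radius is the distance from (4, -6) to the farthest point.
Squared distances: 257, 37, 218, 50, 20.
Maximum is 257, attained at A.
r = √257 ≈ 16.031.

16.031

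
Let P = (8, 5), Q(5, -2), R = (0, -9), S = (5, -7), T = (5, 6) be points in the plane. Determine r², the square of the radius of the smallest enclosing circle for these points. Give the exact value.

65

The minimum enclosing circle of a finite set is fixed by two of the points (as a diameter) or three (as a circumcircle).
The farthest pair is P–R with squared distance 260. The circle on this segment as diameter has centre (4, -2) and r² = 260/4 = 65.
Check Q: distance² to centre = 1 ≤ 65, so it lies inside.
All remaining points lie in this disk, and no smaller disk contains both endpoints, so this is the minimum enclosing circle.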